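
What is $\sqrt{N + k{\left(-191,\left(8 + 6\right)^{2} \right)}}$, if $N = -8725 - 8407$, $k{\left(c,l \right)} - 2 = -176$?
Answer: $i \sqrt{17306} \approx 131.55 i$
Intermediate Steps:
$k{\left(c,l \right)} = -174$ ($k{\left(c,l \right)} = 2 - 176 = -174$)
$N = -17132$
$\sqrt{N + k{\left(-191,\left(8 + 6\right)^{2} \right)}} = \sqrt{-17132 - 174} = \sqrt{-17306} = i \sqrt{17306}$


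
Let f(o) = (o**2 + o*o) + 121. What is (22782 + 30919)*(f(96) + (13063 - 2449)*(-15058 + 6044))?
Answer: -5136825165143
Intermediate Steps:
f(o) = 121 + 2*o**2 (f(o) = (o**2 + o**2) + 121 = 2*o**2 + 121 = 121 + 2*o**2)
(22782 + 30919)*(f(96) + (13063 - 2449)*(-15058 + 6044)) = (22782 + 30919)*((121 + 2*96**2) + (13063 - 2449)*(-15058 + 6044)) = 53701*((121 + 2*9216) + 10614*(-9014)) = 53701*((121 + 18432) - 95674596) = 53701*(18553 - 95674596) = 53701*(-95656043) = -5136825165143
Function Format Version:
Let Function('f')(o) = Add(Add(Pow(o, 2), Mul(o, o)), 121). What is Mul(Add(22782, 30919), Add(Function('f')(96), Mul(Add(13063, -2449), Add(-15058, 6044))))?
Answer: -5136825165143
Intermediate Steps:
Function('f')(o) = Add(121, Mul(2, Pow(o, 2))) (Function('f')(o) = Add(Add(Pow(o, 2), Pow(o, 2)), 121) = Add(Mul(2, Pow(o, 2)), 121) = Add(121, Mul(2, Pow(o, 2))))
Mul(Add(22782, 30919), Add(Function('f')(96), Mul(Add(13063, -2449), Add(-15058, 6044)))) = Mul(Add(22782, 30919), Add(Add(121, Mul(2, Pow(96, 2))), Mul(Add(13063, -2449), Add(-15058, 6044)))) = Mul(53701, Add(Add(121, Mul(2, 9216)), Mul(10614, -9014))) = Mul(53701, Add(Add(121, 18432), -95674596)) = Mul(53701, Add(18553, -95674596)) = Mul(53701, -95656043) = -5136825165143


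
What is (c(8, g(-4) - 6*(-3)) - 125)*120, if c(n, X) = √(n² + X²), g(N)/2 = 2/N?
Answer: -15000 + 120*√353 ≈ -12745.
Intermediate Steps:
g(N) = 4/N (g(N) = 2*(2/N) = 4/N)
c(n, X) = √(X² + n²)
(c(8, g(-4) - 6*(-3)) - 125)*120 = (√((4/(-4) - 6*(-3))² + 8²) - 125)*120 = (√((4*(-¼) - 1*(-18))² + 64) - 125)*120 = (√((-1 + 18)² + 64) - 125)*120 = (√(17² + 64) - 125)*120 = (√(289 + 64) - 125)*120 = (√353 - 125)*120 = (-125 + √353)*120 = -15000 + 120*√353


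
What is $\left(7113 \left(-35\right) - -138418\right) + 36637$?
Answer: $-73900$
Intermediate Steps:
$\left(7113 \left(-35\right) - -138418\right) + 36637 = \left(-248955 + 138418\right) + 36637 = -110537 + 36637 = -73900$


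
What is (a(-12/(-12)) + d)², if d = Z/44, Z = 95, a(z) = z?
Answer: 19321/1936 ≈ 9.9799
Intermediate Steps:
d = 95/44 ≈ 2.1591
(a(-12/(-12)) + d)² = (-12/(-12) + 95/44)² = (-12*(-1/12) + 95/44)² = (1 + 95/44)² = (139/44)² = 19321/1936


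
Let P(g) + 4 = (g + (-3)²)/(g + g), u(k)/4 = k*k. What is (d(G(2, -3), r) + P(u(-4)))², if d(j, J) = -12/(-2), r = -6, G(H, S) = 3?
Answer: 108241/16384 ≈ 6.6065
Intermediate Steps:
u(k) = 4*k² (u(k) = 4*(k*k) = 4*k²)
d(j, J) = 6 (d(j, J) = -12*(-½) = 6)
P(g) = -4 + (9 + g)/(2*g) (P(g) = -4 + (g + (-3)²)/(g + g) = -4 + (g + 9)/((2*g)) = -4 + (9 + g)*(1/(2*g)) = -4 + (9 + g)/(2*g))
(d(G(2, -3), r) + P(u(-4)))² = (6 + (9 - 28*(-4)²)/(2*((4*(-4)²))))² = (6 + (9 - 28*16)/(2*((4*16))))² = (6 + (½)*(9 - 7*64)/64)² = (6 + (½)*(1/64)*(9 - 448))² = (6 + (½)*(1/64)*(-439))² = (6 - 439/128)² = (329/128)² = 108241/16384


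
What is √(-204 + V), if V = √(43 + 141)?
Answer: √(-204 + 2*√46) ≈ 13.8*I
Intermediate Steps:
V = 2*√46 (V = √184 = 2*√46 ≈ 13.565)
√(-204 + V) = √(-204 + 2*√46)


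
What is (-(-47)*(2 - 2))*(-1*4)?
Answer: 0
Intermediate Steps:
(-(-47)*(2 - 2))*(-1*4) = -(-47)*0*(-4) = -47*0*(-4) = 0*(-4) = 0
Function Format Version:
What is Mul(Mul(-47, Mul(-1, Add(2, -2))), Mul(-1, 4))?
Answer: 0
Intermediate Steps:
Mul(Mul(-47, Mul(-1, Add(2, -2))), Mul(-1, 4)) = Mul(Mul(-47, Mul(-1, 0)), -4) = Mul(Mul(-47, 0), -4) = Mul(0, -4) = 0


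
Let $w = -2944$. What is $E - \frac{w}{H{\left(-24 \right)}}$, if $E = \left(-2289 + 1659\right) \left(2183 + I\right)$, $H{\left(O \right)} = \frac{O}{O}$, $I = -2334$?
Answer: $98074$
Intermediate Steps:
$H{\left(O \right)} = 1$
$E = 95130$ ($E = \left(-2289 + 1659\right) \left(2183 - 2334\right) = \left(-630\right) \left(-151\right) = 95130$)
$E - \frac{w}{H{\left(-24 \right)}} = 95130 - - \frac{2944}{1} = 95130 - \left(-2944\right) 1 = 95130 - -2944 = 95130 + 2944 = 98074$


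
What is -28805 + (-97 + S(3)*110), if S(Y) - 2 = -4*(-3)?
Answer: -27362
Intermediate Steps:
S(Y) = 14 (S(Y) = 2 - 4*(-3) = 2 + 12 = 14)
-28805 + (-97 + S(3)*110) = -28805 + (-97 + 14*110) = -28805 + (-97 + 1540) = -28805 + 1443 = -27362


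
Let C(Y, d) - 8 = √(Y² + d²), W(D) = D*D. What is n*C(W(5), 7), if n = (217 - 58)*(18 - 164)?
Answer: -185712 - 23214*√674 ≈ -7.8838e+5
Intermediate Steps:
W(D) = D²
n = -23214 (n = 159*(-146) = -23214)
C(Y, d) = 8 + √(Y² + d²)
n*C(W(5), 7) = -23214*(8 + √((5²)² + 7²)) = -23214*(8 + √(25² + 49)) = -23214*(8 + √(625 + 49)) = -23214*(8 + √674) = -185712 - 23214*√674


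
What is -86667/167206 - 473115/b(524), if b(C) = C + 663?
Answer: -79210540419/198473522 ≈ -399.10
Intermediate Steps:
b(C) = 663 + C
-86667/167206 - 473115/b(524) = -86667/167206 - 473115/(663 + 524) = -86667*1/167206 - 473115/1187 = -86667/167206 - 473115*1/1187 = -86667/167206 - 473115/1187 = -79210540419/198473522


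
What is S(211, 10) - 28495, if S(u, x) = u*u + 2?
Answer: 16028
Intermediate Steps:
S(u, x) = 2 + u**2 (S(u, x) = u**2 + 2 = 2 + u**2)
S(211, 10) - 28495 = (2 + 211**2) - 28495 = (2 + 44521) - 28495 = 44523 - 28495 = 16028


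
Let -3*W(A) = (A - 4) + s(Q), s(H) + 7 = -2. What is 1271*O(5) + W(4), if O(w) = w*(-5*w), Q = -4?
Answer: -158872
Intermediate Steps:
s(H) = -9 (s(H) = -7 - 2 = -9)
W(A) = 13/3 - A/3 (W(A) = -((A - 4) - 9)/3 = -((-4 + A) - 9)/3 = -(-13 + A)/3 = 13/3 - A/3)
O(w) = -5*w**2
1271*O(5) + W(4) = 1271*(-5*5**2) + (13/3 - 1/3*4) = 1271*(-5*25) + (13/3 - 4/3) = 1271*(-125) + 3 = -158875 + 3 = -158872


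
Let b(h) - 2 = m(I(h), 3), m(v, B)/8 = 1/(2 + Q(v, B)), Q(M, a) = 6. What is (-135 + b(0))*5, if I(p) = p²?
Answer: -660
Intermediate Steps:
m(v, B) = 1 (m(v, B) = 8/(2 + 6) = 8/8 = 8*(⅛) = 1)
b(h) = 3 (b(h) = 2 + 1 = 3)
(-135 + b(0))*5 = (-135 + 3)*5 = -132*5 = -660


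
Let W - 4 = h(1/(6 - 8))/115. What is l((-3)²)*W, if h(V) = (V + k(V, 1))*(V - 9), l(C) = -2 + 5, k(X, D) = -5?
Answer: 6147/460 ≈ 13.363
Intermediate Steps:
l(C) = 3
h(V) = (-9 + V)*(-5 + V) (h(V) = (V - 5)*(V - 9) = (-5 + V)*(-9 + V) = (-9 + V)*(-5 + V))
W = 2049/460 (W = 4 + (45 + (1/(6 - 8))² - 14/(6 - 8))/115 = 4 + (45 + (1/(-2))² - 14/(-2))*(1/115) = 4 + (45 + (-½)² - 14*(-½))*(1/115) = 4 + (45 + ¼ + 7)*(1/115) = 4 + (209/4)*(1/115) = 4 + 209/460 = 2049/460 ≈ 4.4543)
l((-3)²)*W = 3*(2049/460) = 6147/460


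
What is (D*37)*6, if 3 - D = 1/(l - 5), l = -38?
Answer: 28860/43 ≈ 671.16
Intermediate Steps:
D = 130/43 (D = 3 - 1/(-38 - 5) = 3 - 1/(-43) = 3 - 1*(-1/43) = 3 + 1/43 = 130/43 ≈ 3.0233)
(D*37)*6 = ((130/43)*37)*6 = (4810/43)*6 = 28860/43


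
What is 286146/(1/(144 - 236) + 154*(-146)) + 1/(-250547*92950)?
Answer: -613075707152775329/48172614201990850 ≈ -12.727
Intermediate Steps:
286146/(1/(144 - 236) + 154*(-146)) + 1/(-250547*92950) = 286146/(1/(-92) - 22484) - 1/250547*1/92950 = 286146/(-1/92 - 22484) - 1/23288343650 = 286146/(-2068529/92) - 1/23288343650 = 286146*(-92/2068529) - 1/23288343650 = -26325432/2068529 - 1/23288343650 = -613075707152775329/48172614201990850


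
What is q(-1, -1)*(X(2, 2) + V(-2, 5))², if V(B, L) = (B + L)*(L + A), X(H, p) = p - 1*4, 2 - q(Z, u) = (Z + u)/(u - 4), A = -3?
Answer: 128/5 ≈ 25.600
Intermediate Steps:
q(Z, u) = 2 - (Z + u)/(-4 + u) (q(Z, u) = 2 - (Z + u)/(u - 4) = 2 - (Z + u)/(-4 + u))
X(H, p) = -4 + p (X(H, p) = p - 4 = -4 + p)
V(B, L) = (-3 + L)*(B + L) (V(B, L) = (B + L)*(L - 3) = (B + L)*(-3 + L) = (-3 + L)*(B + L))
q(-1, -1)*(X(2, 2) + V(-2, 5))² = ((-8 - 1 - 1*(-1))/(-4 - 1))*((-4 + 2) + (5² - 3*(-2) - 3*5 - 2*5))² = ((-8 - 1 + 1)/(-5))*(-2 + (25 + 6 - 15 - 10))² = (-⅕*(-8))*(-2 + 6)² = (8/5)*4² = (8/5)*16 = 128/5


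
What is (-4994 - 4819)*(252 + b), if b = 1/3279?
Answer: -2702856739/1093 ≈ -2.4729e+6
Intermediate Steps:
b = 1/3279 ≈ 0.00030497
(-4994 - 4819)*(252 + b) = (-4994 - 4819)*(252 + 1/3279) = -9813*826309/3279 = -2702856739/1093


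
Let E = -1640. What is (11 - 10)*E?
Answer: -1640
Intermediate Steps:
(11 - 10)*E = (11 - 10)*(-1640) = 1*(-1640) = -1640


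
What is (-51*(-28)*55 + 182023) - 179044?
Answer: 81519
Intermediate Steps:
(-51*(-28)*55 + 182023) - 179044 = (1428*55 + 182023) - 179044 = (78540 + 182023) - 179044 = 260563 - 179044 = 81519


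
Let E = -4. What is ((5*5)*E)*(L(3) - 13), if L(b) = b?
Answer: 1000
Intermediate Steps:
((5*5)*E)*(L(3) - 13) = ((5*5)*(-4))*(3 - 13) = (25*(-4))*(-10) = -100*(-10) = 1000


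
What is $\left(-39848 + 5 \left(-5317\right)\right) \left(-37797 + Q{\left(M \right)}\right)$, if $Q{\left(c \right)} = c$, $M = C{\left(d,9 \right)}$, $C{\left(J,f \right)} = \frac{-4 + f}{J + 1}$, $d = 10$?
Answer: $\frac{27620316946}{11} \approx 2.5109 \cdot 10^{9}$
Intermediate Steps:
$C{\left(J,f \right)} = \frac{-4 + f}{1 + J}$
$M = \frac{5}{11}$ ($M = \frac{-4 + 9}{1 + 10} = \frac{1}{11} \cdot 5 = \frac{5}{11} \approx 0.45455$)
$\left(-39848 + 5 \left(-5317\right)\right) \left(-37797 + Q{\left(M \right)}\right) = \left(-39848 + 5 \left(-5317\right)\right) \left(-37797 + \frac{5}{11}\right) = \left(-39848 - 26585\right) \left(- \frac{415762}{11}\right) = \left(-66433\right) \left(- \frac{415762}{11}\right) = \frac{27620316946}{11}$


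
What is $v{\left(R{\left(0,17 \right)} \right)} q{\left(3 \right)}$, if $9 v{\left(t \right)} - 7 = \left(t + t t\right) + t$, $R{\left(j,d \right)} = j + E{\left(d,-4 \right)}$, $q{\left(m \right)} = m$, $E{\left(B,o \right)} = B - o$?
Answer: $\frac{490}{3} \approx 163.33$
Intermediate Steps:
$R{\left(j,d \right)} = 4 + d + j$ ($R{\left(j,d \right)} = j + \left(d - -4\right) = j + \left(d + 4\right) = j + \left(4 + d\right) = 4 + d + j$)
$v{\left(t \right)} = \frac{7}{9} + \frac{t^{2}}{9} + \frac{2 t}{9}$ ($v{\left(t \right)} = \frac{7}{9} + \frac{\left(t + t t\right) + t}{9} = \frac{7}{9} + \frac{\left(t + t^{2}\right) + t}{9} = \frac{7}{9} + \frac{t^{2} + 2 t}{9} = \frac{7}{9} + \left(\frac{t^{2}}{9} + \frac{2 t}{9}\right) = \frac{7}{9} + \frac{t^{2}}{9} + \frac{2 t}{9}$)
$v{\left(R{\left(0,17 \right)} \right)} q{\left(3 \right)} = \left(\frac{7}{9} + \frac{\left(4 + 17 + 0\right)^{2}}{9} + \frac{2 \left(4 + 17 + 0\right)}{9}\right) 3 = \left(\frac{7}{9} + \frac{21^{2}}{9} + \frac{2}{9} \cdot 21\right) 3 = \left(\frac{7}{9} + \frac{1}{9} \cdot 441 + \frac{14}{3}\right) 3 = \left(\frac{7}{9} + 49 + \frac{14}{3}\right) 3 = \frac{490}{9} \cdot 3 = \frac{490}{3}$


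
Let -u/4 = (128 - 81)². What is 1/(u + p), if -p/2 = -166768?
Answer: 1/324700 ≈ 3.0798e-6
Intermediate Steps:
p = 333536 (p = -2*(-166768) = 333536)
u = -8836 (u = -4*(128 - 81)² = -4*47² = -4*2209 = -8836)
1/(u + p) = 1/(-8836 + 333536) = 1/324700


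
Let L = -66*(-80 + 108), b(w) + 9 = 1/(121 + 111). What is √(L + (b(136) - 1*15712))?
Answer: I*√236408406/116 ≈ 132.55*I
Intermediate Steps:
b(w) = -2087/232 (b(w) = -9 + 1/(121 + 111) = -9 + 1/232 = -2087/232)
L = -1848 (L = -66*28 = -1848)
√(L + (b(136) - 1*15712)) = √(-1848 + (-2087/232 - 1*15712)) = √(-1848 + (-2087/232 - 15712)) = √(-1848 - 3647271/232) = √(-4076007/232) = I*√236408406/116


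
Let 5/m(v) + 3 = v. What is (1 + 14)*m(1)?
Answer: -75/2 ≈ -37.500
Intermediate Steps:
m(v) = 5/(-3 + v)
(1 + 14)*m(1) = (1 + 14)*(5/(-3 + 1)) = 15*(5/(-2)) = 15*(5*(-½)) = 15*(-5/2) = -75/2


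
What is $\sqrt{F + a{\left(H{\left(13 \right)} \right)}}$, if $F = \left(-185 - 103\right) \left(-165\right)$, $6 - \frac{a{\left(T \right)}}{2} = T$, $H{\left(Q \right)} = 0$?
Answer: $2 \sqrt{11883} \approx 218.02$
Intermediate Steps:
$a{\left(T \right)} = 12 - 2 T$
$F = 47520$ ($F = \left(-288\right) \left(-165\right) = 47520$)
$\sqrt{F + a{\left(H{\left(13 \right)} \right)}} = \sqrt{47520 + \left(12 - 0\right)} = \sqrt{47520 + \left(12 + 0\right)} = \sqrt{47520 + 12} = \sqrt{47532} = 2 \sqrt{11883}$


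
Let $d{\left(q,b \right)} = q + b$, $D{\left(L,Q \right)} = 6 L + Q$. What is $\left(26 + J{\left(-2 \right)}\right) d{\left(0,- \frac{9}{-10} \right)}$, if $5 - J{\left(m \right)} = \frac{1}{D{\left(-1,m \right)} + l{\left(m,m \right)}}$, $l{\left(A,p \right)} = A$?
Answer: $\frac{2799}{100} \approx 27.99$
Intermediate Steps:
$D{\left(L,Q \right)} = Q + 6 L$
$d{\left(q,b \right)} = b + q$
$J{\left(m \right)} = 5 - \frac{1}{-6 + 2 m}$ ($J{\left(m \right)} = 5 - \frac{1}{\left(m + 6 \left(-1\right)\right) + m} = 5 - \frac{1}{\left(m - 6\right) + m} = 5 - \frac{1}{\left(-6 + m\right) + m} = 5 - \frac{1}{-6 + 2 m}$)
$\left(26 + J{\left(-2 \right)}\right) d{\left(0,- \frac{9}{-10} \right)} = \left(26 + \frac{-31 + 10 \left(-2\right)}{2 \left(-3 - 2\right)}\right) \left(- \frac{9}{-10} + 0\right) = \left(26 + \frac{-31 - 20}{2 \left(-5\right)}\right) \left(\left(-9\right) \left(- \frac{1}{10}\right) + 0\right) = \left(26 + \frac{1}{2} \left(- \frac{1}{5}\right) \left(-51\right)\right) \left(\frac{9}{10} + 0\right) = \left(26 + \frac{51}{10}\right) \frac{9}{10} = \frac{311}{10} \cdot \frac{9}{10} = \frac{2799}{100}$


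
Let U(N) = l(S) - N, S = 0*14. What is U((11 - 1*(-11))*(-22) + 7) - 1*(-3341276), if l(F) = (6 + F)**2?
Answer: 3341789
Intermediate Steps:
S = 0
U(N) = 36 - N (U(N) = (6 + 0)**2 - N = 6**2 - N = 36 - N)
U((11 - 1*(-11))*(-22) + 7) - 1*(-3341276) = (36 - ((11 - 1*(-11))*(-22) + 7)) - 1*(-3341276) = (36 - ((11 + 11)*(-22) + 7)) + 3341276 = (36 - (22*(-22) + 7)) + 3341276 = (36 - (-484 + 7)) + 3341276 = (36 - 1*(-477)) + 3341276 = (36 + 477) + 3341276 = 513 + 3341276 = 3341789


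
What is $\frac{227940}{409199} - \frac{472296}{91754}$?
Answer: $- \frac{86174322072}{18772822523} \approx -4.5904$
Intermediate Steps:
$\frac{227940}{409199} - \frac{472296}{91754} = 227940 \cdot \frac{1}{409199} - \frac{236148}{45877} = \frac{227940}{409199} - \frac{236148}{45877} = - \frac{86174322072}{18772822523}$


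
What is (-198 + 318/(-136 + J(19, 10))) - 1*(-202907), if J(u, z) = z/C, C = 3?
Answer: 40338614/199 ≈ 2.0271e+5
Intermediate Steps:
J(u, z) = z/3
(-198 + 318/(-136 + J(19, 10))) - 1*(-202907) = (-198 + 318/(-136 + (⅓)*10)) - 1*(-202907) = (-198 + 318/(-136 + 10/3)) + 202907 = (-198 + 318/(-398/3)) + 202907 = (-198 - 3/398*318) + 202907 = (-198 - 477/199) + 202907 = -39879/199 + 202907 = 40338614/199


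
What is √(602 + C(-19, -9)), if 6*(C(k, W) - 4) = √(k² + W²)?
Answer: √(21816 + 6*√442)/6 ≈ 24.688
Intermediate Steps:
C(k, W) = 4 + √(W² + k²)/6 (C(k, W) = 4 + √(k² + W²)/6 = 4 + √(W² + k²)/6)
√(602 + C(-19, -9)) = √(602 + (4 + √((-9)² + (-19)²)/6)) = √(602 + (4 + √(81 + 361)/6)) = √(602 + (4 + √442/6)) = √(606 + √442/6)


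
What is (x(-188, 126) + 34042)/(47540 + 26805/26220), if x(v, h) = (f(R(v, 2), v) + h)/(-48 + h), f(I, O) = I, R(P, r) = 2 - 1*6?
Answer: 2320817852/3240966573 ≈ 0.71609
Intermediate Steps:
R(P, r) = -4 (R(P, r) = 2 - 6 = -4)
x(v, h) = (-4 + h)/(-48 + h)
(x(-188, 126) + 34042)/(47540 + 26805/26220) = ((-4 + 126)/(-48 + 126) + 34042)/(47540 + 26805/26220) = (122/78 + 34042)/(47540 + 26805*(1/26220)) = ((1/78)*122 + 34042)/(47540 + 1787/1748) = (61/39 + 34042)/(83101707/1748) = (1327699/39)*(1748/83101707) = 2320817852/3240966573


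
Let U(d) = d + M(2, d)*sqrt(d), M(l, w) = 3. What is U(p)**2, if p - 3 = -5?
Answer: (2 - 3*I*sqrt(2))**2 ≈ -14.0 - 16.971*I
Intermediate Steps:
p = -2 (p = 3 - 5 = -2)
U(d) = d + 3*sqrt(d)
U(p)**2 = (-2 + 3*sqrt(-2))**2 = (-2 + 3*(I*sqrt(2)))**2 = (-2 + 3*I*sqrt(2))**2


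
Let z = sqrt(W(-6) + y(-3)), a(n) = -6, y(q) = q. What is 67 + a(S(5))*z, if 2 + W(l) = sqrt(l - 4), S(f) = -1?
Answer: 67 - 6*sqrt(-5 + I*sqrt(10)) ≈ 62.939 - 14.017*I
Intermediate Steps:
W(l) = -2 + sqrt(-4 + l) (W(l) = -2 + sqrt(l - 4) = -2 + sqrt(-4 + l))
z = sqrt(-5 + I*sqrt(10)) (z = sqrt((-2 + sqrt(-4 - 6)) - 3) = sqrt((-2 + sqrt(-10)) - 3) = sqrt((-2 + I*sqrt(10)) - 3) = sqrt(-5 + I*sqrt(10)) ≈ 0.67679 + 2.3362*I)
67 + a(S(5))*z = 67 - 6*sqrt(-5 + I*sqrt(10))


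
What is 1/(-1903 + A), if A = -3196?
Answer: -1/5099 ≈ -0.00019612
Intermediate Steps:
1/(-1903 + A) = 1/(-1903 - 3196) = 1/(-5099) = -1/5099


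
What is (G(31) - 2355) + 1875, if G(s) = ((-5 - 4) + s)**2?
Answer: 4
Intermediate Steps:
G(s) = (-9 + s)**2
(G(31) - 2355) + 1875 = ((-9 + 31)**2 - 2355) + 1875 = (22**2 - 2355) + 1875 = (484 - 2355) + 1875 = -1871 + 1875 = 4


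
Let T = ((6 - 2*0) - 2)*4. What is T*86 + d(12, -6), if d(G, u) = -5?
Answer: 1371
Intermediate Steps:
T = 16 (T = ((6 + 0) - 2)*4 = (6 - 2)*4 = 4*4 = 16)
T*86 + d(12, -6) = 16*86 - 5 = 1376 - 5 = 1371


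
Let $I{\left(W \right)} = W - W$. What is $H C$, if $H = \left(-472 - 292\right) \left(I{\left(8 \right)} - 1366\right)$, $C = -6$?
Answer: $-6261744$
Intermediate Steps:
$I{\left(W \right)} = 0$
$H = 1043624$ ($H = \left(-472 - 292\right) \left(0 - 1366\right) = - 764 \left(0 - 1366\right) = \left(-764\right) \left(-1366\right) = 1043624$)
$H C = 1043624 \left(-6\right) = -6261744$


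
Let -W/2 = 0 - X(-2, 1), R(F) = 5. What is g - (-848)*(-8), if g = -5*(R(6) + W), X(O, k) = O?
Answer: -6789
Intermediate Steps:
W = -4 (W = -2*(0 - 1*(-2)) = -2*(0 + 2) = -2*2 = -4)
g = -5 (g = -5*(5 - 4) = -5*1 = -5)
g - (-848)*(-8) = -5 - (-848)*(-8) = -5 - 1*6784 = -5 - 6784 = -6789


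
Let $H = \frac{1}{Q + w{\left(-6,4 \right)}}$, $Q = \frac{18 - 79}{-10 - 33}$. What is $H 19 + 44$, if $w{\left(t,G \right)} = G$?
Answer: $\frac{11069}{233} \approx 47.506$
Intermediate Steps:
$Q = \frac{61}{43}$ ($Q = - \frac{61}{-43} = \left(-61\right) \left(- \frac{1}{43}\right) = \frac{61}{43} \approx 1.4186$)
$H = \frac{43}{233}$ ($H = \frac{1}{\frac{61}{43} + 4} = \frac{1}{\frac{233}{43}} = \frac{43}{233} \approx 0.18455$)
$H 19 + 44 = \frac{43}{233} \cdot 19 + 44 = \frac{817}{233} + 44 = \frac{11069}{233}$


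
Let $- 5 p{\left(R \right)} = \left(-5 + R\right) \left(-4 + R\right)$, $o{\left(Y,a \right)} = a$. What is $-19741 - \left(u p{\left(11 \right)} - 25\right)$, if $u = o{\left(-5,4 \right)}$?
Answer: $- \frac{98412}{5} \approx -19682.0$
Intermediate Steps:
$p{\left(R \right)} = - \frac{\left(-5 + R\right) \left(-4 + R\right)}{5}$
$u = 4$
$-19741 - \left(u p{\left(11 \right)} - 25\right) = -19741 - \left(4 \left(-4 - \frac{11^{2}}{5} + \frac{9}{5} \cdot 11\right) - 25\right) = -19741 - \left(4 \left(-4 - \frac{121}{5} + \frac{99}{5}\right) - 25\right) = -19741 - \left(4 \left(- \frac{42}{5}\right) - 25\right) = -19741 - \left(- \frac{168}{5} - 25\right) = -19741 - - \frac{293}{5} = -19741 + \frac{293}{5} = - \frac{98412}{5}$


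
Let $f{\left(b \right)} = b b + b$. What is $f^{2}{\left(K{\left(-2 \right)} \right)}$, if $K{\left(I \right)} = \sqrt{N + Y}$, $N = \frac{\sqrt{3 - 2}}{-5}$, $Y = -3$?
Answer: $\frac{176}{25} - \frac{128 i \sqrt{5}}{25} \approx 7.04 - 11.449 i$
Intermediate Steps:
$N = - \frac{1}{5}$ ($N = \sqrt{1} \left(- \frac{1}{5}\right) = 1 \left(- \frac{1}{5}\right) = - \frac{1}{5} \approx -0.2$)
$K{\left(I \right)} = \frac{4 i \sqrt{5}}{5}$ ($K{\left(I \right)} = \sqrt{- \frac{1}{5} - 3} = \sqrt{- \frac{16}{5}} = \frac{4 i \sqrt{5}}{5}$)
$f{\left(b \right)} = b + b^{2}$ ($f{\left(b \right)} = b^{2} + b = b + b^{2}$)
$f^{2}{\left(K{\left(-2 \right)} \right)} = \left(\frac{4 i \sqrt{5}}{5} \left(1 + \frac{4 i \sqrt{5}}{5}\right)\right)^{2} = \left(\frac{4 i \sqrt{5} \left(1 + \frac{4 i \sqrt{5}}{5}\right)}{5}\right)^{2} = - \frac{16 \left(1 + \frac{4 i \sqrt{5}}{5}\right)^{2}}{5}$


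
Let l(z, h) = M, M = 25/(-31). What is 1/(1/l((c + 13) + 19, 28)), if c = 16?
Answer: -25/31 ≈ -0.80645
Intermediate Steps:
M = -25/31 (M = 25*(-1/31) = -25/31 ≈ -0.80645)
l(z, h) = -25/31
1/(1/l((c + 13) + 19, 28)) = 1/(1/(-25/31)) = 1/(-31/25) = -25/31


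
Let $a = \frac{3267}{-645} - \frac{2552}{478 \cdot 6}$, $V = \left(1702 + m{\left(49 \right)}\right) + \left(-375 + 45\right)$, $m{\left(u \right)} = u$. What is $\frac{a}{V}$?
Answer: $- \frac{917983}{219054255} \approx -0.0041907$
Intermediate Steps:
$V = 1421$ ($V = \left(1702 + 49\right) + \left(-375 + 45\right) = 1751 - 330 = 1421$)
$a = - \frac{917983}{154155}$ ($a = 3267 \left(- \frac{1}{645}\right) - \frac{2552}{2868} = - \frac{1089}{215} - \frac{638}{717} = - \frac{917983}{154155} \approx -5.9549$)
$\frac{a}{V} = - \frac{917983}{154155 \cdot 1421} = \left(- \frac{917983}{154155}\right) \frac{1}{1421} = - \frac{917983}{219054255}$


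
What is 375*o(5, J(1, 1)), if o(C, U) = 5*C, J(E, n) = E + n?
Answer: 9375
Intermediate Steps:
375*o(5, J(1, 1)) = 375*(5*5) = 375*25 = 9375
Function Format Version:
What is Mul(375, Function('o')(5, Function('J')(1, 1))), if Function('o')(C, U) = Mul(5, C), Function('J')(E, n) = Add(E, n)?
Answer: 9375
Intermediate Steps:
Mul(375, Function('o')(5, Function('J')(1, 1))) = Mul(375, Mul(5, 5)) = Mul(375, 25) = 9375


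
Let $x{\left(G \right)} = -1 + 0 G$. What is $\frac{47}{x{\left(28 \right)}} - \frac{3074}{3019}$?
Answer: $- \frac{144967}{3019} \approx -48.018$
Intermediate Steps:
$x{\left(G \right)} = -1$ ($x{\left(G \right)} = -1 + 0 = -1$)
$\frac{47}{x{\left(28 \right)}} - \frac{3074}{3019} = \frac{47}{-1} - \frac{3074}{3019} = 47 \left(-1\right) - \frac{3074}{3019} = -47 - \frac{3074}{3019} = - \frac{144967}{3019}$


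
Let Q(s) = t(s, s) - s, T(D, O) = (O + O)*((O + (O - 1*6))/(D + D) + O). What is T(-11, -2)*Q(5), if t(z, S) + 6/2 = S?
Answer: -204/11 ≈ -18.545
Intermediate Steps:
t(z, S) = -3 + S
T(D, O) = 2*O*(O + (-6 + 2*O)/(2*D)) (T(D, O) = (2*O)*((O + (O - 6))/((2*D)) + O) = (2*O)*((O + (-6 + O))*(1/(2*D)) + O) = (2*O)*((-6 + 2*O)*(1/(2*D)) + O) = (2*O)*((-6 + 2*O)/(2*D) + O) = (2*O)*(O + (-6 + 2*O)/(2*D)) = 2*O*(O + (-6 + 2*O)/(2*D)))
Q(s) = -3 (Q(s) = (-3 + s) - s = -3)
T(-11, -2)*Q(5) = (2*(-2)*(-3 - 2 - 11*(-2))/(-11))*(-3) = (2*(-2)*(-1/11)*(-3 - 2 + 22))*(-3) = (2*(-2)*(-1/11)*17)*(-3) = (68/11)*(-3) = -204/11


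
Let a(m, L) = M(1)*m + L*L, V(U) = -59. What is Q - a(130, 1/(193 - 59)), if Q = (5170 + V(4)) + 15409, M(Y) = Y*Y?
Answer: 366122839/17956 ≈ 20390.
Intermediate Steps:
M(Y) = Y²
a(m, L) = m + L² (a(m, L) = 1²*m + L*L = 1*m + L² = m + L²)
Q = 20520 (Q = (5170 - 59) + 15409 = 5111 + 15409 = 20520)
Q - a(130, 1/(193 - 59)) = 20520 - (130 + (1/(193 - 59))²) = 20520 - (130 + (1/134)²) = 20520 - (130 + 1/17956) = 20520 - 1*2334281/17956 = 20520 - 2334281/17956 = 366122839/17956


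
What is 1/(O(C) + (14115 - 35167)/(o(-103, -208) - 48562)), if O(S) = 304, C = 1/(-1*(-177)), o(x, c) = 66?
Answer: 12124/3690959 ≈ 0.0032848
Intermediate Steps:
C = 1/177 ≈ 0.0056497
1/(O(C) + (14115 - 35167)/(o(-103, -208) - 48562)) = 1/(304 + (14115 - 35167)/(66 - 48562)) = 1/(304 - 21052/(-48496)) = 1/(304 - 21052*(-1/48496)) = 1/(304 + 5263/12124) = 1/(3690959/12124) = 12124/3690959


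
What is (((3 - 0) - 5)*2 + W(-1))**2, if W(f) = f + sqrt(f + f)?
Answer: (5 - I*sqrt(2))**2 ≈ 23.0 - 14.142*I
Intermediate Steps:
W(f) = f + sqrt(2)*sqrt(f) (W(f) = f + sqrt(2*f) = f + sqrt(2)*sqrt(f))
(((3 - 0) - 5)*2 + W(-1))**2 = (((3 - 0) - 5)*2 + (-1 + sqrt(2)*sqrt(-1)))**2 = (((3 - 1*0) - 5)*2 + (-1 + sqrt(2)*I))**2 = (((3 + 0) - 5)*2 + (-1 + I*sqrt(2)))**2 = ((3 - 5)*2 + (-1 + I*sqrt(2)))**2 = (-2*2 + (-1 + I*sqrt(2)))**2 = (-4 + (-1 + I*sqrt(2)))**2 = (-5 + I*sqrt(2))**2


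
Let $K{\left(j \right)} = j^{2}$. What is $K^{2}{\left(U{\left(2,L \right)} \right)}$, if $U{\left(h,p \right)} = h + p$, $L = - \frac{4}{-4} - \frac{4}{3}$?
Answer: $\frac{625}{81} \approx 7.716$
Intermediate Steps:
$L = - \frac{1}{3}$ ($L = \left(-4\right) \left(- \frac{1}{4}\right) - \frac{4}{3} = 1 - \frac{4}{3} = - \frac{1}{3} \approx -0.33333$)
$K^{2}{\left(U{\left(2,L \right)} \right)} = \left(\left(2 - \frac{1}{3}\right)^{2}\right)^{2} = \left(\left(\frac{5}{3}\right)^{2}\right)^{2} = \left(\frac{25}{9}\right)^{2} = \frac{625}{81}$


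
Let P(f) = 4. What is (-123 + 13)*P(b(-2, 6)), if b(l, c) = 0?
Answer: -440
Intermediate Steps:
(-123 + 13)*P(b(-2, 6)) = (-123 + 13)*4 = -110*4 = -440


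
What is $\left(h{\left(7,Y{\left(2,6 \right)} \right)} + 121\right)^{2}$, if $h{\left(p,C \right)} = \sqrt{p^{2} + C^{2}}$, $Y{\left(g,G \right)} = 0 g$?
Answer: $16384$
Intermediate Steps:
$Y{\left(g,G \right)} = 0$
$h{\left(p,C \right)} = \sqrt{C^{2} + p^{2}}$
$\left(h{\left(7,Y{\left(2,6 \right)} \right)} + 121\right)^{2} = \left(\sqrt{0^{2} + 7^{2}} + 121\right)^{2} = \left(\sqrt{0 + 49} + 121\right)^{2} = \left(\sqrt{49} + 121\right)^{2} = \left(7 + 121\right)^{2} = 128^{2} = 16384$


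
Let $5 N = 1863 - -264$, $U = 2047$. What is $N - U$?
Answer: $- \frac{8108}{5} \approx -1621.6$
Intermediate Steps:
$N = \frac{2127}{5}$ ($N = \frac{1863 - -264}{5} = \frac{1863 + 264}{5} = \frac{1}{5} \cdot 2127 = \frac{2127}{5} \approx 425.4$)
$N - U = \frac{2127}{5} - 2047 = - \frac{8108}{5}$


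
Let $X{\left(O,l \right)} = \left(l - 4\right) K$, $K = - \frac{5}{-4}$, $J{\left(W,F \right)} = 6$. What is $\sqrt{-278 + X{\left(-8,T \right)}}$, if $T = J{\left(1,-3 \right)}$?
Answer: $\frac{i \sqrt{1102}}{2} \approx 16.598 i$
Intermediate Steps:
$K = \frac{5}{4}$ ($K = \left(-5\right) \left(- \frac{1}{4}\right) = \frac{5}{4} \approx 1.25$)
$T = 6$
$X{\left(O,l \right)} = -5 + \frac{5 l}{4}$ ($X{\left(O,l \right)} = \left(l - 4\right) \frac{5}{4} = \left(-4 + l\right) \frac{5}{4} = -5 + \frac{5 l}{4}$)
$\sqrt{-278 + X{\left(-8,T \right)}} = \sqrt{-278 + \left(-5 + \frac{5}{4} \cdot 6\right)} = \sqrt{-278 + \left(-5 + \frac{15}{2}\right)} = \sqrt{-278 + \frac{5}{2}} = \sqrt{- \frac{551}{2}} = \frac{i \sqrt{1102}}{2}$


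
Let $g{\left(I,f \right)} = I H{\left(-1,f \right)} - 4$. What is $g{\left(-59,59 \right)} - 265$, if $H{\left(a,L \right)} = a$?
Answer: $-210$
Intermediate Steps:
$g{\left(I,f \right)} = -4 - I$ ($g{\left(I,f \right)} = I \left(-1\right) - 4 = - I - 4 = -4 - I$)
$g{\left(-59,59 \right)} - 265 = \left(-4 - -59\right) - 265 = \left(-4 + 59\right) - 265 = 55 - 265 = -210$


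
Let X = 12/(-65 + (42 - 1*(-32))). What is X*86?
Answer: 344/3 ≈ 114.67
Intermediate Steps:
X = 4/3 (X = 12/(-65 + (42 + 32)) = 12/(-65 + 74) = 12/9 = 12*(⅑) = 4/3 ≈ 1.3333)
X*86 = (4/3)*86 = 344/3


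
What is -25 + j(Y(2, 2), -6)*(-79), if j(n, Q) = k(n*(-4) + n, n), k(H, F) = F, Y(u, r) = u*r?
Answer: -341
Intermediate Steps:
Y(u, r) = r*u
j(n, Q) = n
-25 + j(Y(2, 2), -6)*(-79) = -25 + (2*2)*(-79) = -25 + 4*(-79) = -25 - 316 = -341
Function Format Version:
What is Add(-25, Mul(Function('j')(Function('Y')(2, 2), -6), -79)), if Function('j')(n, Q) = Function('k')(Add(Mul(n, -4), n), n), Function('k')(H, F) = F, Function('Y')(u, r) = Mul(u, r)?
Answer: -341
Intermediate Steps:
Function('Y')(u, r) = Mul(r, u)
Function('j')(n, Q) = n
Add(-25, Mul(Function('j')(Function('Y')(2, 2), -6), -79)) = Add(-25, Mul(Mul(2, 2), -79)) = Add(-25, Mul(4, -79)) = Add(-25, -316) = -341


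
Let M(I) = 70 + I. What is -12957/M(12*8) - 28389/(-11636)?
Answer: -73027539/965788 ≈ -75.615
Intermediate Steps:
-12957/M(12*8) - 28389/(-11636) = -12957/(70 + 12*8) - 28389/(-11636) = -12957/(70 + 96) - 28389*(-1/11636) = -12957/166 + 28389/11636 = -73027539/965788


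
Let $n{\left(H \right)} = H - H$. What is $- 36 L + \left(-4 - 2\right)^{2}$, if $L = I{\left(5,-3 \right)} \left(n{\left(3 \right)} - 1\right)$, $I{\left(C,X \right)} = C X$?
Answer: $-504$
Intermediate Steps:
$n{\left(H \right)} = 0$
$L = 15$ ($L = 5 \left(-3\right) \left(0 - 1\right) = \left(-15\right) \left(-1\right) = 15$)
$- 36 L + \left(-4 - 2\right)^{2} = \left(-36\right) 15 + \left(-4 - 2\right)^{2} = -540 + \left(-6\right)^{2} = -540 + 36 = -504$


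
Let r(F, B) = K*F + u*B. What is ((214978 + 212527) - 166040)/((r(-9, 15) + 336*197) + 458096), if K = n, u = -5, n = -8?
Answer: 52293/104857 ≈ 0.49871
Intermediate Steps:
K = -8
r(F, B) = -8*F - 5*B
((214978 + 212527) - 166040)/((r(-9, 15) + 336*197) + 458096) = ((214978 + 212527) - 166040)/(((-8*(-9) - 5*15) + 336*197) + 458096) = (427505 - 166040)/(((72 - 75) + 66192) + 458096) = 261465/((-3 + 66192) + 458096) = 261465/(66189 + 458096) = 261465/524285 = 261465*(1/524285) = 52293/104857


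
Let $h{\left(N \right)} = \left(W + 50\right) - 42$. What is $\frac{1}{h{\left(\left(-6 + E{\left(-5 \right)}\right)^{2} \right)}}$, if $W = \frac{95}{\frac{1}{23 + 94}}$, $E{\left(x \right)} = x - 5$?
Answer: $\frac{1}{11123} \approx 8.9904 \cdot 10^{-5}$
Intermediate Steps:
$E{\left(x \right)} = -5 + x$
$W = 11115$ ($W = \frac{95}{\frac{1}{117}} = 95 \frac{1}{\frac{1}{117}} = 95 \cdot 117 = 11115$)
$h{\left(N \right)} = 11123$ ($h{\left(N \right)} = \left(11115 + 50\right) - 42 = 11165 - 42 = 11123$)
$\frac{1}{h{\left(\left(-6 + E{\left(-5 \right)}\right)^{2} \right)}} = \frac{1}{11123}$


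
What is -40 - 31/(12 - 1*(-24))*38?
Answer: -1309/18 ≈ -72.722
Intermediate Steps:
-40 - 31/(12 - 1*(-24))*38 = -40 - 31/(12 + 24)*38 = -40 - 31/36*38 = -40 - 589/18 = -1309/18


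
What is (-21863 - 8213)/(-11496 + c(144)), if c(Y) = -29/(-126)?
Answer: 3789576/1448467 ≈ 2.6163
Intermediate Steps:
c(Y) = 29/126 (c(Y) = -29*(-1/126) = 29/126)
(-21863 - 8213)/(-11496 + c(144)) = (-21863 - 8213)/(-11496 + 29/126) = -30076/(-1448467/126) = -30076*(-126/1448467) = 3789576/1448467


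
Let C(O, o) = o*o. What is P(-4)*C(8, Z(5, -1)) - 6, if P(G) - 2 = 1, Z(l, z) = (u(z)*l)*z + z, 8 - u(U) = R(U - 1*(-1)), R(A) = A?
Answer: 5037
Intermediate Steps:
u(U) = 7 - U (u(U) = 8 - (U - 1*(-1)) = 8 - (U + 1) = 8 - (1 + U) = 8 + (-1 - U) = 7 - U)
Z(l, z) = z + l*z*(7 - z) (Z(l, z) = ((7 - z)*l)*z + z = (l*(7 - z))*z + z = l*z*(7 - z) + z = z + l*z*(7 - z))
P(G) = 3 (P(G) = 2 + 1 = 3)
C(O, o) = o²
P(-4)*C(8, Z(5, -1)) - 6 = 3*(-1*(-1)*(-1 + 5*(-7 - 1)))² - 6 = 3*(-1*(-1)*(-1 + 5*(-8)))² - 6 = 3*(-1*(-1)*(-1 - 40))² - 6 = 3*(-1*(-1)*(-41))² - 6 = 3*(-41)² - 6 = 3*1681 - 6 = 5043 - 6 = 5037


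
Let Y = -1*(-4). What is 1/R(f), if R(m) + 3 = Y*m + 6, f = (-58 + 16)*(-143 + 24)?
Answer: 1/19995 ≈ 5.0012e-5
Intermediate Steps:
Y = 4
f = 4998 (f = -42*(-119) = 4998)
R(m) = 3 + 4*m (R(m) = -3 + (4*m + 6) = -3 + (6 + 4*m) = 3 + 4*m)
1/R(f) = 1/(3 + 4*4998) = 1/(3 + 19992) = 1/19995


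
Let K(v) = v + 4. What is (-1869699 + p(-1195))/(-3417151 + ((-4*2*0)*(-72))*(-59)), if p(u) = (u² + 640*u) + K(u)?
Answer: 1207665/3417151 ≈ 0.35341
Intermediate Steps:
K(v) = 4 + v
p(u) = 4 + u² + 641*u (p(u) = (u² + 640*u) + (4 + u) = 4 + u² + 641*u)
(-1869699 + p(-1195))/(-3417151 + ((-4*2*0)*(-72))*(-59)) = (-1869699 + (4 + (-1195)² + 641*(-1195)))/(-3417151 + ((-4*2*0)*(-72))*(-59)) = (-1869699 + (4 + 1428025 - 765995))/(-3417151 + (-8*0*(-72))*(-59)) = (-1869699 + 662034)/(-3417151 + (0*(-72))*(-59)) = -1207665/(-3417151 + 0*(-59)) = -1207665/(-3417151 + 0) = -1207665/(-3417151) = -1207665*(-1/3417151) = 1207665/3417151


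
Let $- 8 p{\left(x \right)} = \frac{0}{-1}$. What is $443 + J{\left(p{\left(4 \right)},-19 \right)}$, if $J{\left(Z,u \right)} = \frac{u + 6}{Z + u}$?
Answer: $\frac{8430}{19} \approx 443.68$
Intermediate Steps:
$p{\left(x \right)} = 0$ ($p{\left(x \right)} = - \frac{0 \frac{1}{-1}}{8} = - \frac{0 \left(-1\right)}{8} = \left(- \frac{1}{8}\right) 0 = 0$)
$J{\left(Z,u \right)} = \frac{6 + u}{Z + u}$
$443 + J{\left(p{\left(4 \right)},-19 \right)} = 443 + \frac{6 - 19}{0 - 19} = 443 + \frac{1}{-19} \left(-13\right) = 443 - - \frac{13}{19} = 443 + \frac{13}{19} = \frac{8430}{19}$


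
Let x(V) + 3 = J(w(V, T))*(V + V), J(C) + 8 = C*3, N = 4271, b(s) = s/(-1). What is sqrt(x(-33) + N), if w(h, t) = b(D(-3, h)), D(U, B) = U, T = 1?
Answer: sqrt(4202) ≈ 64.823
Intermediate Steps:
b(s) = -s (b(s) = s*(-1) = -s)
w(h, t) = 3 (w(h, t) = -1*(-3) = 3)
J(C) = -8 + 3*C (J(C) = -8 + C*3 = -8 + 3*C)
x(V) = -3 + 2*V (x(V) = -3 + (-8 + 3*3)*(V + V) = -3 + (-8 + 9)*(2*V) = -3 + 1*(2*V) = -3 + 2*V)
sqrt(x(-33) + N) = sqrt((-3 + 2*(-33)) + 4271) = sqrt((-3 - 66) + 4271) = sqrt(-69 + 4271) = sqrt(4202)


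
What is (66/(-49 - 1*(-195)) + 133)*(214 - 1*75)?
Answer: 1354138/73 ≈ 18550.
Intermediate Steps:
(66/(-49 - 1*(-195)) + 133)*(214 - 1*75) = (66/(-49 + 195) + 133)*(214 - 75) = (66/146 + 133)*139 = (66*(1/146) + 133)*139 = (33/73 + 133)*139 = (9742/73)*139 = 1354138/73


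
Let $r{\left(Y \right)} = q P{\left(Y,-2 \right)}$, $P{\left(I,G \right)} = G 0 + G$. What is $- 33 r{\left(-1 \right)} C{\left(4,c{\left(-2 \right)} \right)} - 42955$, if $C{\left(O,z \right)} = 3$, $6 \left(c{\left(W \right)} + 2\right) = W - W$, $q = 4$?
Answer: $-42163$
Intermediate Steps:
$c{\left(W \right)} = -2$ ($c{\left(W \right)} = -2 + \frac{W - W}{6} = -2 + \frac{1}{6} \cdot 0 = -2 + 0 = -2$)
$P{\left(I,G \right)} = G$ ($P{\left(I,G \right)} = 0 + G = G$)
$r{\left(Y \right)} = -8$ ($r{\left(Y \right)} = 4 \left(-2\right) = -8$)
$- 33 r{\left(-1 \right)} C{\left(4,c{\left(-2 \right)} \right)} - 42955 = \left(-33\right) \left(-8\right) 3 - 42955 = 264 \cdot 3 - 42955 = 792 - 42955 = -42163$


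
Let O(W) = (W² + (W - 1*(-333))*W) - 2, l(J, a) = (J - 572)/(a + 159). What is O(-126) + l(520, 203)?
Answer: -1847674/181 ≈ -10208.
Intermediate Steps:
l(J, a) = (-572 + J)/(159 + a)
O(W) = -2 + W² + W*(333 + W) (O(W) = (W² + (W + 333)*W) - 2 = (W² + (333 + W)*W) - 2 = (W² + W*(333 + W)) - 2 = -2 + W² + W*(333 + W))
O(-126) + l(520, 203) = (-2 + 2*(-126)² + 333*(-126)) + (-572 + 520)/(159 + 203) = (-2 + 2*15876 - 41958) - 52/362 = (-2 + 31752 - 41958) + (1/362)*(-52) = -10208 - 26/181 = -1847674/181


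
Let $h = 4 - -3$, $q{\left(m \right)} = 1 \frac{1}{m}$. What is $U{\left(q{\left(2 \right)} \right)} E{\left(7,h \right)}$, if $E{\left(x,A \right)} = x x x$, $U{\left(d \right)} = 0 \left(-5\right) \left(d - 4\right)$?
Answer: $0$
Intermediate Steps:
$q{\left(m \right)} = \frac{1}{m}$
$U{\left(d \right)} = 0$ ($U{\left(d \right)} = 0 \left(d - 4\right) = 0 \left(-4 + d\right) = 0$)
$h = 7$ ($h = 4 + 3 = 7$)
$E{\left(x,A \right)} = x^{3}$ ($E{\left(x,A \right)} = x^{2} x = x^{3}$)
$U{\left(q{\left(2 \right)} \right)} E{\left(7,h \right)} = 0 \cdot 7^{3} = 0 \cdot 343 = 0$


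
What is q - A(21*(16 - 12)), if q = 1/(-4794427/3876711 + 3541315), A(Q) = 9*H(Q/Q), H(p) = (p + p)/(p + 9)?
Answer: -123557830801287/68643250102690 ≈ -1.8000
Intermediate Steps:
H(p) = 2*p/(9 + p) (H(p) = (2*p)/(9 + p) = 2*p/(9 + p))
A(Q) = 9/5 (A(Q) = 9*(2*(Q/Q)/(9 + Q/Q)) = 9*(2*1/(9 + 1)) = 9*(2*1/10) = 9*(2*1*(⅒)) = 9*(⅕) = 9/5)
q = 3876711/13728650020538 (q = 1/(-4794427*1/3876711 + 3541315) = 1/(-4794427/3876711 + 3541315) = 1/(13728650020538/3876711) = 3876711/13728650020538 ≈ 2.8238e-7)
q - A(21*(16 - 12)) = 3876711/13728650020538 - 1*9/5 = 3876711/13728650020538 - 9/5 = -123557830801287/68643250102690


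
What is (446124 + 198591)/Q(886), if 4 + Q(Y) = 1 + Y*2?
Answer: 644715/1769 ≈ 364.45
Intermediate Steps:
Q(Y) = -3 + 2*Y (Q(Y) = -4 + (1 + Y*2) = -4 + (1 + 2*Y) = -3 + 2*Y)
(446124 + 198591)/Q(886) = (446124 + 198591)/(-3 + 2*886) = 644715/(-3 + 1772) = 644715/1769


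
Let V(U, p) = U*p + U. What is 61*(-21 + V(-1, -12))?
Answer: -610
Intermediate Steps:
V(U, p) = U + U*p
61*(-21 + V(-1, -12)) = 61*(-21 - (1 - 12)) = 61*(-21 - 1*(-11)) = 61*(-21 + 11) = 61*(-10) = -610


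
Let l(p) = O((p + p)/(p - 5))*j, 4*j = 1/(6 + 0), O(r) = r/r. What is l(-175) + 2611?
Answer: 62665/24 ≈ 2611.0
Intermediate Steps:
O(r) = 1
j = 1/24 (j = 1/(4*(6 + 0)) = (1/4)/6 = (1/4)*(1/6) = 1/24 ≈ 0.041667)
l(p) = 1/24 (l(p) = 1*(1/24) = 1/24)
l(-175) + 2611 = 1/24 + 2611 = 62665/24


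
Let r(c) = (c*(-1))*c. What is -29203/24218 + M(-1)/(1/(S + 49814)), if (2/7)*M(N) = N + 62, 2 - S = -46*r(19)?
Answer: 171713703827/24218 ≈ 7.0903e+6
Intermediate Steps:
r(c) = -c² (r(c) = (-c)*c = -c²)
S = -16604 (S = 2 - (-46)*(-1*19²) = 2 - (-46)*(-1*361) = 2 - (-46)*(-361) = 2 - 1*16606 = 2 - 16606 = -16604)
M(N) = 217 + 7*N/2 (M(N) = 7*(N + 62)/2 = 7*(62 + N)/2 = 217 + 7*N/2)
-29203/24218 + M(-1)/(1/(S + 49814)) = -29203/24218 + (217 + (7/2)*(-1))/(1/(-16604 + 49814)) = -29203*1/24218 + (217 - 7/2)/(1/33210) = -29203/24218 + 427/(2*(1/33210)) = -29203/24218 + (427/2)*33210 = -29203/24218 + 7090335 = 171713703827/24218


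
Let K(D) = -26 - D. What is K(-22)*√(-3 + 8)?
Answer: -4*√5 ≈ -8.9443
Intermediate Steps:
K(-22)*√(-3 + 8) = (-26 - 1*(-22))*√(-3 + 8) = (-26 + 22)*√5 = -4*√5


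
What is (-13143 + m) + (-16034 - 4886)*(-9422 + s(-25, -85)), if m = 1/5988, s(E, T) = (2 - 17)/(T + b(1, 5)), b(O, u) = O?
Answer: 8261281499659/41916 ≈ 1.9709e+8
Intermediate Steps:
s(E, T) = -15/(1 + T) (s(E, T) = (2 - 17)/(T + 1) = -15/(1 + T))
m = 1/5988 ≈ 0.00016700
(-13143 + m) + (-16034 - 4886)*(-9422 + s(-25, -85)) = (-13143 + 1/5988) + (-16034 - 4886)*(-9422 - 15/(1 - 85)) = -78700283/5988 - 20920*(-9422 - 15/(-84)) = -78700283/5988 - 20920*(-9422 - 15*(-1/84)) = -78700283/5988 - 20920*(-9422 + 5/28) = -78700283/5988 - 20920*(-263811/28) = -78700283/5988 + 1379731530/7 = 8261281499659/41916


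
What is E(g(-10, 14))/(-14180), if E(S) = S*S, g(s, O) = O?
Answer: -49/3545 ≈ -0.013822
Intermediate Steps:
E(S) = S²
E(g(-10, 14))/(-14180) = 14²/(-14180) = 196*(-1/14180) = -49/3545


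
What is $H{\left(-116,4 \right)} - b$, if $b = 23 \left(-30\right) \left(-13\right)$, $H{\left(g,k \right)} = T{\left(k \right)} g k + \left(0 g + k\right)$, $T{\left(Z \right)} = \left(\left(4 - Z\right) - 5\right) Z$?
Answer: $314$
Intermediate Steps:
$T{\left(Z \right)} = Z \left(-1 - Z\right)$ ($T{\left(Z \right)} = \left(-1 - Z\right) Z = Z \left(-1 - Z\right)$)
$H{\left(g,k \right)} = k - g k^{2} \left(1 + k\right)$ ($H{\left(g,k \right)} = - k \left(1 + k\right) g k + \left(0 g + k\right) = - g k \left(1 + k\right) k + \left(0 + k\right) = - g k^{2} \left(1 + k\right) + k = k - g k^{2} \left(1 + k\right)$)
$b = 8970$ ($b = \left(-690\right) \left(-13\right) = 8970$)
$H{\left(-116,4 \right)} - b = \left(-1\right) 4 \left(-1 - 464 \left(1 + 4\right)\right) - 8970 = \left(-1\right) 4 \left(-1 - 464 \cdot 5\right) - 8970 = \left(-1\right) 4 \left(-1 - 2320\right) - 8970 = \left(-1\right) 4 \left(-2321\right) - 8970 = 9284 - 8970 = 314$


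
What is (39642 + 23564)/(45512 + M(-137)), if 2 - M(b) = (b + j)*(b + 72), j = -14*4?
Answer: 63206/32969 ≈ 1.9171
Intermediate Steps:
j = -56
M(b) = 2 - (-56 + b)*(72 + b) (M(b) = 2 - (b - 56)*(b + 72) = 2 - (-56 + b)*(72 + b))
(39642 + 23564)/(45512 + M(-137)) = (39642 + 23564)/(45512 + (4034 - 1*(-137)² - 16*(-137))) = 63206/(45512 + (4034 - 1*18769 + 2192)) = 63206/(45512 + (4034 - 18769 + 2192)) = 63206/(45512 - 12543) = 63206/32969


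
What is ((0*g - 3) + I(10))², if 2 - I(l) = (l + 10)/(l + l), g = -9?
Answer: 4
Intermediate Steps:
I(l) = 2 - (10 + l)/(2*l) (I(l) = 2 - (l + 10)/(l + l) = 2 - (10 + l)/(2*l))
((0*g - 3) + I(10))² = ((0*(-9) - 3) + (3/2 - 5/10))² = ((0 - 3) + (3/2 - 5*⅒))² = (-3 + (3/2 - ½))² = (-3 + 1)² = (-2)² = 4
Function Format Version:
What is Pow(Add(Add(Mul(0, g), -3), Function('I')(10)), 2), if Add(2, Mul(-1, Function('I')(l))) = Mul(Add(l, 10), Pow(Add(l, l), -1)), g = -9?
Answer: 4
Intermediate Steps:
Function('I')(l) = Add(2, Mul(Rational(-1, 2), Pow(l, -1), Add(10, l))) (Function('I')(l) = Add(2, Mul(-1, Mul(Add(l, 10), Pow(Add(l, l), -1)))) = Add(2, Mul(-1, Mul(Add(10, l), Pow(Mul(2, l), -1)))) = Add(2, Mul(-1, Mul(Add(10, l), Mul(Rational(1, 2), Pow(l, -1))))) = Add(2, Mul(-1, Mul(Rational(1, 2), Pow(l, -1), Add(10, l)))) = Add(2, Mul(Rational(-1, 2), Pow(l, -1), Add(10, l))))
Pow(Add(Add(Mul(0, g), -3), Function('I')(10)), 2) = Pow(Add(Add(Mul(0, -9), -3), Add(Rational(3, 2), Mul(-5, Pow(10, -1)))), 2) = Pow(Add(Add(0, -3), Add(Rational(3, 2), Mul(-5, Rational(1, 10)))), 2) = Pow(Add(-3, Add(Rational(3, 2), Rational(-1, 2))), 2) = Pow(Add(-3, 1), 2) = Pow(-2, 2) = 4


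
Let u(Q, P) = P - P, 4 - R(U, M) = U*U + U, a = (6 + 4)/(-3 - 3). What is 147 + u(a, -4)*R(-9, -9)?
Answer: 147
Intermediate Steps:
a = -5/3 (a = 10/(-6) = 10*(-1/6) = -5/3 ≈ -1.6667)
R(U, M) = 4 - U - U**2 (R(U, M) = 4 - (U*U + U) = 4 - (U**2 + U) = 4 - (U + U**2) = 4 + (-U - U**2) = 4 - U - U**2)
u(Q, P) = 0
147 + u(a, -4)*R(-9, -9) = 147 + 0*(4 - 1*(-9) - 1*(-9)**2) = 147 + 0*(4 + 9 - 1*81) = 147 + 0*(4 + 9 - 81) = 147 + 0*(-68) = 147 + 0 = 147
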